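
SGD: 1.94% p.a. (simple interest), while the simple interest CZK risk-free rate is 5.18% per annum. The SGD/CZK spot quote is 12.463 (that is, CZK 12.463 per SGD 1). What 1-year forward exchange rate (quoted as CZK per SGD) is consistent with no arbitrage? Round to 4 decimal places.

T = 1 year.
CZK growth factor: 1 + 0.0518×1 = 1.051800.
SGD growth factor: 1 + 0.0194×1 = 1.019400.
CIP: F = S · (grow CZK)/(grow SGD) = 12.463 × 1.051800/1.019400 = 12.859117 CZK per SGD.

12.8591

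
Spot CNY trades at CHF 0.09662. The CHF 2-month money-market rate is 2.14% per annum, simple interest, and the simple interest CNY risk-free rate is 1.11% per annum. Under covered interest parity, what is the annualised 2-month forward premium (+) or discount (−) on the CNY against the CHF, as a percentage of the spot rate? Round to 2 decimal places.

+1.03%

T = 2/12 years.
CIP forward (CHF per CNY) = 0.09662 × 1.0035667/1.001850 = 0.09678556.
(F − S)/S ÷ T = (0.09678556 − 0.09662)/0.09662/(2/12) = 0.010281 → 1.03%.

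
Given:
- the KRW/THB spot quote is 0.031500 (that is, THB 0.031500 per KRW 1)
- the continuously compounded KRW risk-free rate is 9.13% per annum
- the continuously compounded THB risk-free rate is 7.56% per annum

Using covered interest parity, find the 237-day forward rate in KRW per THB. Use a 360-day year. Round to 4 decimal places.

T = 237/360 years.
THB accumulates by e^(0.0756×237/360) = 1.05102933.
Growth of 1 KRW over T: e^(0.0913×237/360) = 1.06194893.
So F = 0.0315 × 1.05102933 / 1.06194893 = 0.031176098 (THB/KRW).
Invert for KRW per THB: 1 / 0.031176098 = 32.0759.

32.0759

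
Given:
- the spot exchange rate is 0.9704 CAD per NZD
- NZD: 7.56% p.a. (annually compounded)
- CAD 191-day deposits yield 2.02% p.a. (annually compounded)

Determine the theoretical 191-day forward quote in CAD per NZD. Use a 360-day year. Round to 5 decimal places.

0.94355

T = 191/360 years.
Growth of 1 CAD over T: (1 + 0.0202)^(191/360) = 1.0106669.
NZD accumulates by (1 + 0.0756)^(191/360) = 1.0394234.
Forward (CAD per NZD) = 0.9704 × 1.0106669 / 1.0394234 = 0.9435531.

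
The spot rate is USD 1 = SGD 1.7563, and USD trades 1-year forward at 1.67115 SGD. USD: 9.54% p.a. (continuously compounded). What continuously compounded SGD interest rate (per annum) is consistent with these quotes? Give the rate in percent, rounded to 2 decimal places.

4.57%

T = 1 year.
CIP gives F = S · g_SGD/g_USD, so g_SGD/g_USD = 1.67115/1.7563 = 0.9515174.
The USD side grows by e^(0.0954×1) = 1.1000988.
So the SGD growth factor = 1.0467631.
r = ln(1.0467631)/1 = 0.045703 → 4.57%.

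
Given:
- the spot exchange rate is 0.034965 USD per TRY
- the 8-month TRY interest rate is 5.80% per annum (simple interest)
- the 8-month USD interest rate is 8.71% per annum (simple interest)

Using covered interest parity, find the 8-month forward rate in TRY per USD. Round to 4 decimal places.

28.0756

T = 8/12 years.
USD growth factor: 1 + 0.0871×8/12 = 1.05806667.
Growth of 1 TRY over T: 1 + 0.0580×8/12 = 1.03866667.
CIP: F = S · (grow USD)/(grow TRY) = 0.034965 × 1.05806667/1.03866667 = 0.035618069 USD per TRY.
Invert for TRY per USD: 1 / 0.035618069 = 28.0756.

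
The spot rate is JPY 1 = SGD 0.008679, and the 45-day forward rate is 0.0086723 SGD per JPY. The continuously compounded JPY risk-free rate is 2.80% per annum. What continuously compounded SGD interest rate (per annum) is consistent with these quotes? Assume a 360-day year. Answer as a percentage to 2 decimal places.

2.18%

T = 45/360 years.
F/S = 0.0086723/0.008679 = 0.9992280 = (growth of SGD) / (growth of JPY).
The JPY side grows by e^(0.0280×45/360) = 1.0035061.
So the SGD growth factor = 1.0027314.
Take logs: ln 1.0027314 / (45/360) = 0.021821, so 2.18%.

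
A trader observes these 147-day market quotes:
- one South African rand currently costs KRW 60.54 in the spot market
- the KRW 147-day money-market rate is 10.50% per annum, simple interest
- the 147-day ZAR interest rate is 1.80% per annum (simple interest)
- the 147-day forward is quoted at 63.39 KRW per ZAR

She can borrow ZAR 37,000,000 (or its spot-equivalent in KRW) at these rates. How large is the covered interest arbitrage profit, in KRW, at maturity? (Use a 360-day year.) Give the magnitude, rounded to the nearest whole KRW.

KRW 26,649,768

T = 147/360 years.
Route A — deposit ZAR, sell forward: 37,000,000 × 1.007350 × 63.39 = KRW 2,362,668,910.50.
Route B — convert at spot, deposit KRW: 37,000,000 × 60.54 × 1.042875 = KRW 2,336,019,142.50.
The quoted forward overvalues ZAR, so borrow KRW, buy ZAR at spot, deposit the ZAR at 1.80%, and sell the proceeds forward at 63.39.
Arbitrage profit = |2,362,668,910.50 − 2,336,019,142.50| = KRW 26,649,768.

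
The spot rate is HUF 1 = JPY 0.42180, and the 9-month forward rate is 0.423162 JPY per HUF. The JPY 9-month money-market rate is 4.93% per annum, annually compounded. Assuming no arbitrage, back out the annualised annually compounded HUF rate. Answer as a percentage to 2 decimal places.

T = 9/12 years.
F/S = 0.423162/0.4218 = 1.0032290 = (growth of JPY) / (growth of HUF).
JPY growth factor: (1 + 0.0493)^(9/12) = 1.0367517.
So the HUF growth factor = 1.0334148.
Annualise: 1.0334148^(12/9) − 1 = 0.044799 = 4.48%.

4.48%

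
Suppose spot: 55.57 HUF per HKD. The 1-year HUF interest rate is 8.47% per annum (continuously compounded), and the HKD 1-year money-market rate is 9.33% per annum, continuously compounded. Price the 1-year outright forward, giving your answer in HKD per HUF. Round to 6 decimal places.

0.018151

T = 1 year.
Growth of 1 HUF over T: e^(0.0847×1) = 1.0883905.
HKD accumulates by e^(0.0933×1) = 1.097791.
Forward (HUF per HKD) = 55.57 × 1.0883905 / 1.097791 = 55.09415.
Quoted the other way: 1/55.09415 = 0.018151 HKD per HUF.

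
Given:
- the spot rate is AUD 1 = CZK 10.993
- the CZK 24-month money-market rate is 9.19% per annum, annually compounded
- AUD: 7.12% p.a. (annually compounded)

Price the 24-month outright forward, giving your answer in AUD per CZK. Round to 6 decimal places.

0.087551

T = 2 years.
Growth of 1 CZK over T: (1 + 0.0919)^2 = 1.1922456.
Growth of 1 AUD over T: (1 + 0.0712)^2 = 1.1474694.
So F = 10.993 × 1.1922456 / 1.1474694 = 11.42197 (CZK/AUD).
Quoted the other way: 1/11.42197 = 0.087551 AUD per CZK.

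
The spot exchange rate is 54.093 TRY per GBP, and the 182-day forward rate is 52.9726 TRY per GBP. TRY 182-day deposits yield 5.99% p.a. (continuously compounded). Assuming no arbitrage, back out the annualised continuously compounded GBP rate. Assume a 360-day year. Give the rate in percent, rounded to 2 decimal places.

T = 182/360 years.
F/S = 52.9726/54.093 = 0.9792875 = (growth of TRY) / (growth of GBP).
TRY growth factor: e^(0.0599×182/360) = 1.030746.
So the GBP growth factor = 1.0525469.
r = ln(1.0525469)/(182/360) = 0.101300 → 10.13%.

10.13%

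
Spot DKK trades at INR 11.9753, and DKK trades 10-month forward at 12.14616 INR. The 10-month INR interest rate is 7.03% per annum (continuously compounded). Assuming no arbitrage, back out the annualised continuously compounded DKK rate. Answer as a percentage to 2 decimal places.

5.33%

T = 10/12 years.
By CIP, F/S equals the INR-to-DKK growth ratio: 12.14616/11.9753 = 1.0142677.
INR growth factor: e^(0.0703×10/12) = 1.0603333.
That pins the DKK growth at 1.0454176.
Take logs: ln 1.0454176 / (10/12) = 0.053300, so 5.33%.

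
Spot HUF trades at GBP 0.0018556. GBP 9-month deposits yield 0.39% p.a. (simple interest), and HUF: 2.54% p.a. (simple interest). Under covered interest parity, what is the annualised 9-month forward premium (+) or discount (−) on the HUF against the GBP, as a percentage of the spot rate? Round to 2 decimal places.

T = 9/12 years.
No-arbitrage forward: 0.0018556 × 1.002925 / 1.019050 = 0.0018262378 GBP/HUF.
Annualised premium = (F − S)/S × (1/T) = (0.0018262378 − 0.0018556)/0.0018556 ÷ (9/12) = -2.11%.

-2.11%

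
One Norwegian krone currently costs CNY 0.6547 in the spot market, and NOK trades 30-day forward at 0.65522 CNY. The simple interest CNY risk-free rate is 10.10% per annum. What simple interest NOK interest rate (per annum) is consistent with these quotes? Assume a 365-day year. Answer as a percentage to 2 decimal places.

T = 30/365 years.
By CIP, F/S equals the CNY-to-NOK growth ratio: 0.65522/0.6547 = 1.0007943.
CNY growth factor: 1 + 0.1010×30/365 = 1.0083014.
That pins the NOK growth at 1.0075011.
r = (1.0075011 − 1)/(30/365) = 0.091263 → 9.13%.

9.13%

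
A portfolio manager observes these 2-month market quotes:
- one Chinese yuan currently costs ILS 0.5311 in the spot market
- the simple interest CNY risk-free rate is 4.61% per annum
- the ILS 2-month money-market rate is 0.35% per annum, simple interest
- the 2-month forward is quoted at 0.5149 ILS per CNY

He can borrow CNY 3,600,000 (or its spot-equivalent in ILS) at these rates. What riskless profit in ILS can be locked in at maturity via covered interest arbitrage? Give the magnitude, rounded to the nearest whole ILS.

ILS 45,193

T = 2/12 years.
Route A — deposit CNY, sell forward: 3,600,000 × 1.007683333 × 0.5149 = ILS 1,867,882.13.
Route B — convert at spot, deposit ILS: 3,600,000 × 0.5311 × 1.000583333 = ILS 1,913,075.31.
The quoted forward undervalues CNY, so borrow CNY, convert to ILS at spot, deposit the ILS at 0.35%, and buy CNY forward at 0.5149 to cover the loan.
Arbitrage profit = |1,867,882.13 − 1,913,075.31| = ILS 45,193.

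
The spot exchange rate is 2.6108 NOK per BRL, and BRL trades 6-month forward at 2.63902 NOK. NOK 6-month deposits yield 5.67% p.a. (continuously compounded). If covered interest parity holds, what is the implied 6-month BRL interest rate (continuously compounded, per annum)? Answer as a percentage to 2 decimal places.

T = 6/12 years.
F/S = 2.63902/2.6108 = 1.0108089 = (growth of NOK) / (growth of BRL).
NOK growth factor: e^(0.0567×6/12) = 1.0287557.
That pins the BRL growth at 1.0177549.
r = ln(1.0177549)/(6/12) = 0.035198 → 3.52%.

3.52%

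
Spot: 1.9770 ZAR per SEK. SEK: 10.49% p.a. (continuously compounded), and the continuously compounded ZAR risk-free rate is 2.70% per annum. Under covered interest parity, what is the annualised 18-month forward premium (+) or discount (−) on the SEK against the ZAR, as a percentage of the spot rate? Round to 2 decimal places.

-7.35%

T = 18/12 years.
CIP forward (ZAR per SEK) = 1.977 × 1.0413313/1.1704052 = 1.7589737.
(F − S)/S ÷ T = (1.7589737 − 1.977)/1.977/(18/12) = -0.073521 → -7.35%.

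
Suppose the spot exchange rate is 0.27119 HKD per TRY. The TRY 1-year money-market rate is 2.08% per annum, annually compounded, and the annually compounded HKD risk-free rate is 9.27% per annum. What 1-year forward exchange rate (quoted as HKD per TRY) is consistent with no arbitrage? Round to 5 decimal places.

T = 1 year.
HKD accumulates by (1 + 0.0927)^1 = 1.092700.
Growth of 1 TRY over T: (1 + 0.0208)^1 = 1.020800.
So F = 0.27119 × 1.092700 / 1.020800 = 0.2902913 (HKD/TRY).

0.29029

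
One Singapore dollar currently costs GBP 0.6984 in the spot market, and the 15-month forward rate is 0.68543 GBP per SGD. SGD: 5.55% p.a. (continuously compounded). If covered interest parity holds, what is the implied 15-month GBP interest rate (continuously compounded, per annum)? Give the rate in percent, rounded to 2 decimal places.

4.05%

T = 15/12 years.
CIP gives F = S · g_GBP/g_SGD, so g_GBP/g_SGD = 0.68543/0.6984 = 0.9814290.
SGD growth factor: e^(0.0555×15/12) = 1.0718381.
That pins the GBP growth at 1.051933.
r = ln(1.051933)/(15/12) = 0.040504 → 4.05%.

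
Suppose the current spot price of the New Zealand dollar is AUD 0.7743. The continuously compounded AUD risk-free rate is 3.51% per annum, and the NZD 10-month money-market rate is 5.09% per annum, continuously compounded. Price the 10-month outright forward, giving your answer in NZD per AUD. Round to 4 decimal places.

1.3086

T = 10/12 years.
Growth of 1 AUD over T: e^(0.0351×10/12) = 1.029682.
NZD growth factor: e^(0.0509×10/12) = 1.0433291.
Forward (AUD per NZD) = 0.7743 × 1.029682 / 1.0433291 = 0.7641719.
Quoted the other way: 1/0.7641719 = 1.3086 NZD per AUD.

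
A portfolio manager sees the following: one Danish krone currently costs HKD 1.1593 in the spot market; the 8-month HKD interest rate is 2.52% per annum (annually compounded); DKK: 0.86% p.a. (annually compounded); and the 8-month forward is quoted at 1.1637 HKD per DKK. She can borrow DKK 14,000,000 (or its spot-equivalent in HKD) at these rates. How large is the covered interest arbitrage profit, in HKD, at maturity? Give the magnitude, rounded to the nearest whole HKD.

HKD 116,662

T = 8/12 years.
Invest the DKK and cover forward: 14,000,000 × 1.0057251468 × 1.1637 = HKD 16,385,072.95.
Convert at spot and invest in HKD: 14,000,000 × 1.1593 × 1.0167302188 = HKD 16,501,734.80.
The quoted forward undervalues DKK, so borrow DKK, convert to HKD at spot, deposit the HKD at 2.52%, and buy DKK forward at 1.1637 to cover the loan.
The gap between the two covered legs is HKD 116,662.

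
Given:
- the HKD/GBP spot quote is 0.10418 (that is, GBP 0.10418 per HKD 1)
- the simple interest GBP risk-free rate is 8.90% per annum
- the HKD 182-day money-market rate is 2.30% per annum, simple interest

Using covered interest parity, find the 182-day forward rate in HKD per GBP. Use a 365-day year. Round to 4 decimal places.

T = 182/365 years.
GBP growth factor: 1 + 0.0890×182/365 = 1.0443781.
HKD accumulates by 1 + 0.0230×182/365 = 1.0114685.
So F = 0.10418 × 1.0443781 / 1.0114685 = 0.1075696 (GBP/HKD).
Quoted the other way: 1/0.1075696 = 9.2963 HKD per GBP.

9.2963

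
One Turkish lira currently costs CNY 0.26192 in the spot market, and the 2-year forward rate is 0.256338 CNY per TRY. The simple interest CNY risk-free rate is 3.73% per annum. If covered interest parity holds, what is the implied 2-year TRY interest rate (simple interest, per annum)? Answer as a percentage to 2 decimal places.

4.90%

T = 2 years.
F/S = 0.256338/0.26192 = 0.9786881 = (growth of CNY) / (growth of TRY).
CNY growth factor: 1 + 0.0373×2 = 1.074600.
So the TRY growth factor = 1.0980005.
(1.0980005 − 1)/T = 0.049000, i.e. 4.90%.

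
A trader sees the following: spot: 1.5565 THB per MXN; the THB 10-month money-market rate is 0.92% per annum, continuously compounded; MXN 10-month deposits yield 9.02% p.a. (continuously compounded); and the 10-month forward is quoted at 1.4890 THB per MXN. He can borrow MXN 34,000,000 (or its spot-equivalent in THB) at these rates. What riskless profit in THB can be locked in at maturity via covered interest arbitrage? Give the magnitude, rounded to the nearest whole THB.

THB 1,249,772

T = 10/12 years.
Route A — deposit MXN, sell forward: 34,000,000 × 1.0780638132 × 1.4890 = THB 54,578,058.61.
Route B — convert at spot, deposit THB: 34,000,000 × 1.5565 × 1.0076961308 = THB 53,328,286.94.
The quoted forward overvalues MXN, so borrow THB, buy MXN at spot, deposit the MXN at 9.02%, and sell the proceeds forward at 1.4890.
The gap between the two covered legs is THB 1,249,772.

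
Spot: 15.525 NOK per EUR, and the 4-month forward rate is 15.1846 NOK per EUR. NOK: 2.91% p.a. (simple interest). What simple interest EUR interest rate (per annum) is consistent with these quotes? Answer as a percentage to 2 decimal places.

9.70%

T = 4/12 years.
F/S = 15.1846/15.525 = 0.9780741 = (growth of NOK) / (growth of EUR).
The NOK side grows by 1 + 0.0291×4/12 = 1.009700.
Hence g_EUR = 1.0323349.
r = (1.0323349 − 1)/(4/12) = 0.097005 → 9.70%.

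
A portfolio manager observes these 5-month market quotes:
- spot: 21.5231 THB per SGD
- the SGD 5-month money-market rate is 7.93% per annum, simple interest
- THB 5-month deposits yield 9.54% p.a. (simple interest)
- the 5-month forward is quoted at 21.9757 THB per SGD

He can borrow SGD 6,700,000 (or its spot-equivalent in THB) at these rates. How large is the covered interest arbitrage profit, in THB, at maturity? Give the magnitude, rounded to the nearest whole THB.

T = 5/12 years.
Invest the SGD and cover forward: 6,700,000 × 1.03304166667 × 21.9757 = THB 152,102,152.15.
Convert at spot and invest in THB: 6,700,000 × 21.5231 × 1.039750 = THB 149,936,909.61.
The quoted forward overvalues SGD, so borrow THB, buy SGD at spot, deposit the SGD at 7.93%, and sell the proceeds forward at 21.9757.
The gap between the two covered legs is THB 2,165,243.

THB 2,165,243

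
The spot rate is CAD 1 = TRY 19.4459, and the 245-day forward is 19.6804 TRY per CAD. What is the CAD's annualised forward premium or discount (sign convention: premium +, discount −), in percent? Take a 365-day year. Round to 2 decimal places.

T = 245/365 years.
Period premium: (19.6804 − 19.4459)/19.4459 = 0.0120591.
Per annum: 0.0120591 / (245/365) = 0.017966 = 1.80%.

+1.80%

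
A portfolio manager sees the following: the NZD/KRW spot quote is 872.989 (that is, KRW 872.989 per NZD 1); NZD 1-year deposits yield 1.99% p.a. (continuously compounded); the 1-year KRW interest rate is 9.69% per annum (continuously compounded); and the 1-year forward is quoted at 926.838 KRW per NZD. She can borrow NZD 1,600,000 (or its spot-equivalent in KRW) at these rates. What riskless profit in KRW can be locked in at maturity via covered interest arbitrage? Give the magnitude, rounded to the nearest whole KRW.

T = 1 year.
Keep in NZD, deliver into the forward: 1,600,000·1.020099324994·926.838 = KRW 1,512,746,909.09.
Swap to KRW now, deposit: 1,600,000·872.989·1.101750193093 = KRW 1,538,905,278.91.
The quoted forward undervalues NZD, so borrow NZD, convert to KRW at spot, deposit the KRW at 9.69%, and buy NZD forward at 926.838 to cover the loan.
Arbitrage profit = |1,512,746,909.09 − 1,538,905,278.91| = KRW 26,158,370.

KRW 26,158,370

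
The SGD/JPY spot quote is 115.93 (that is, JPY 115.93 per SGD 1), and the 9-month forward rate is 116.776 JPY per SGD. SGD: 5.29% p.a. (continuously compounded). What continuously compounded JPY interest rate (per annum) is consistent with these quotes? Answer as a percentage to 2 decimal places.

T = 9/12 years.
By CIP, F/S equals the JPY-to-SGD growth ratio: 116.776/115.93 = 1.0072975.
SGD growth factor: e^(0.0529×9/12) = 1.0404726.
So the JPY growth factor = 1.0480654.
Take logs: ln 1.0480654 / (9/12) = 0.062595, so 6.26%.

6.26%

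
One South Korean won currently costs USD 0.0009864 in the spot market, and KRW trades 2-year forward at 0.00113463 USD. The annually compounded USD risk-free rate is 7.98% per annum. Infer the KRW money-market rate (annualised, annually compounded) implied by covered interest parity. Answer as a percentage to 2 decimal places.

0.68%

T = 2 years.
By CIP, F/S equals the USD-to-KRW growth ratio: 0.00113463/0.0009864 = 1.1502737.
USD growth factor: (1 + 0.0798)^2 = 1.165968.
Hence g_KRW = 1.013644.
Annualise: 1.013644^(1/2) − 1 = 0.006799 = 0.68%.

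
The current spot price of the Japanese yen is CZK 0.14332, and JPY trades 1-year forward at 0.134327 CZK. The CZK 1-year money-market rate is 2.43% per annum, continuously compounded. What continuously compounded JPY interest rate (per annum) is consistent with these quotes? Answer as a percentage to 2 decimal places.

T = 1 year.
By CIP, F/S equals the CZK-to-JPY growth ratio: 0.134327/0.14332 = 0.9372523.
CZK growth factor: e^(0.0243×1) = 1.0245977.
That pins the JPY growth at 1.093193.
r = ln(1.093193)/1 = 0.089103 → 8.91%.

8.91%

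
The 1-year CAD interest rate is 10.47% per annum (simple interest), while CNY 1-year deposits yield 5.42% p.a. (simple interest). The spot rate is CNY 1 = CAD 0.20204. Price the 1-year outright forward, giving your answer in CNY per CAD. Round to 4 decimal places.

4.7233

T = 1 year.
CAD growth factor: 1 + 0.1047×1 = 1.104700.
CNY growth factor: 1 + 0.0542×1 = 1.054200.
CIP: F = S · (grow CAD)/(grow CNY) = 0.20204 × 1.104700/1.054200 = 0.2117184 CAD per CNY.
Quoted the other way: 1/0.2117184 = 4.7233 CNY per CAD.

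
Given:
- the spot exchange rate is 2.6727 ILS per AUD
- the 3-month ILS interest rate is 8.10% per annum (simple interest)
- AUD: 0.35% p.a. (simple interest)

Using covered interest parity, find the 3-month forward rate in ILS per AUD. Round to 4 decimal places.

2.7244

T = 3/12 years.
ILS growth factor: 1 + 0.0810×3/12 = 1.020250.
AUD growth factor: 1 + 0.0035×3/12 = 1.000875.
So F = 2.6727 × 1.020250 / 1.000875 = 2.724438 (ILS/AUD).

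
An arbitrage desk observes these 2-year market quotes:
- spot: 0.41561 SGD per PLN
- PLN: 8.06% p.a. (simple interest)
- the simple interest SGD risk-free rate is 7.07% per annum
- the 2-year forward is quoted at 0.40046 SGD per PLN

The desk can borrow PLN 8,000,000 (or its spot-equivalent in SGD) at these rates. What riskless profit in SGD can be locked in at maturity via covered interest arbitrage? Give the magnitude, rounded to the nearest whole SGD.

T = 2 years.
Keep in PLN, deliver into the forward: 8,000,000·1.161200·0.40046 = SGD 3,720,113.22.
Swap to SGD now, deposit: 8,000,000·0.41561·1.141400 = SGD 3,795,018.03.
The quoted forward undervalues PLN, so borrow PLN, convert to SGD at spot, deposit the SGD at 7.07%, and buy PLN forward at 0.40046 to cover the loan.
Profit = 3,795,018.03 − 3,720,113.22 = SGD 74,905.

SGD 74,905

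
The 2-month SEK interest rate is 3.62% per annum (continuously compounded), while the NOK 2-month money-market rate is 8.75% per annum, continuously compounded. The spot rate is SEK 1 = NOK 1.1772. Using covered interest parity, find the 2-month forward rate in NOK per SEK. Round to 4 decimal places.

1.1873

T = 2/12 years.
NOK growth factor: e^(0.0875×2/12) = 1.0146902.
SEK growth factor: e^(0.0362×2/12) = 1.0060516.
CIP: F = S · (grow NOK)/(grow SEK) = 1.1772 × 1.0146902/1.0060516 = 1.187308 NOK per SEK.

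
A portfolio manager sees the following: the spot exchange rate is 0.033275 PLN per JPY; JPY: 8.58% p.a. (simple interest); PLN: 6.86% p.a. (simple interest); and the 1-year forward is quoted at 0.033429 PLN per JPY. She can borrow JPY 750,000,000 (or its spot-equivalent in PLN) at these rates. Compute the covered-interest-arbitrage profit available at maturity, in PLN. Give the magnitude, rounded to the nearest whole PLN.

T = 1 year.
Route A — deposit JPY, sell forward: 750,000,000 × 1.085800 × 0.033429 = PLN 27,222,906.15.
Route B — convert at spot, deposit PLN: 750,000,000 × 0.033275 × 1.068600 = PLN 26,668,248.75.
The quoted forward overvalues JPY, so borrow PLN, buy JPY at spot, deposit the JPY at 8.58%, and sell the proceeds forward at 0.033429.
Arbitrage profit = |27,222,906.15 − 26,668,248.75| = PLN 554,657.

PLN 554,657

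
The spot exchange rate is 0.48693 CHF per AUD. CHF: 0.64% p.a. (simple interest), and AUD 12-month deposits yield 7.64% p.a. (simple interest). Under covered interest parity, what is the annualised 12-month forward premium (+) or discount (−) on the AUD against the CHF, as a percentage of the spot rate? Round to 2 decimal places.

-6.50%

T = 1 year.
CIP forward (CHF per AUD) = 0.48693 × 1.006400/1.076400 = 0.45526417.
Annualised premium = (F − S)/S × (1/T) = (0.45526417 − 0.48693)/0.48693 ÷ 1 = -6.50%.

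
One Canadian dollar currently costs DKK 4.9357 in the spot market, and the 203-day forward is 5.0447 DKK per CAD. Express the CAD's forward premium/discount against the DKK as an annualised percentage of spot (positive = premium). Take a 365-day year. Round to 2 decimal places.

T = 203/365 years.
(F − S)/S = (5.0447 − 4.9357)/4.9357 = 0.0220840.
×(1/T) gives 3.97% p.a.

+3.97%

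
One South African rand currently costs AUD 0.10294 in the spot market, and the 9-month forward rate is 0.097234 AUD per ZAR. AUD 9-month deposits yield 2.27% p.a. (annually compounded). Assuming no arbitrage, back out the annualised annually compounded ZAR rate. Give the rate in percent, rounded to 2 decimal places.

T = 9/12 years.
CIP gives F = S · g_AUD/g_ZAR, so g_AUD/g_ZAR = 0.097234/0.10294 = 0.9445697.
The AUD side grows by (1 + 0.0227)^(9/12) = 1.0169771.
So the ZAR growth factor = 1.0766565.
Annualise: 1.0766565^(12/9) − 1 = 0.103493 = 10.35%.

10.35%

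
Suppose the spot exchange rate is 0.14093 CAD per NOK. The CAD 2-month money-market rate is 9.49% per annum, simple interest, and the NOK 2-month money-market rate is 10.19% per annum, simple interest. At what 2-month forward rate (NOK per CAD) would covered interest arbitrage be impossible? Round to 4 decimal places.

7.1039

T = 2/12 years.
Growth of 1 CAD over T: 1 + 0.0949×2/12 = 1.0158167.
Growth of 1 NOK over T: 1 + 0.1019×2/12 = 1.0169833.
Forward (CAD per NOK) = 0.14093 × 1.0158167 / 1.0169833 = 0.1407683.
Invert for NOK per CAD: 1 / 0.1407683 = 7.1039.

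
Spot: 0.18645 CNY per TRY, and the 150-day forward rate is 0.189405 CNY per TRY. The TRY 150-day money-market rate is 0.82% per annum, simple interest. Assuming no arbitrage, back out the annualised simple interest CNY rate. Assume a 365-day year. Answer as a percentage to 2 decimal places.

T = 150/365 years.
CIP gives F = S · g_CNY/g_TRY, so g_CNY/g_TRY = 0.189405/0.18645 = 1.0158488.
The TRY side grows by 1 + 0.0082×150/365 = 1.0033699.
That pins the CNY growth at 1.0192721.
(1.0192721 − 1)/T = 0.046895, i.e. 4.69%.

4.69%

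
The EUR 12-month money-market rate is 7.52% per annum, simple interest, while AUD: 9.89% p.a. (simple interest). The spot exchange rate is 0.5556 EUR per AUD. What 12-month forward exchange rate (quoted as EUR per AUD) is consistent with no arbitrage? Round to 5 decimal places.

T = 1 year.
EUR growth factor: 1 + 0.0752×1 = 1.075200.
AUD growth factor: 1 + 0.0989×1 = 1.098900.
CIP: F = S · (grow EUR)/(grow AUD) = 0.5556 × 1.075200/1.098900 = 0.5436174 EUR per AUD.

0.54362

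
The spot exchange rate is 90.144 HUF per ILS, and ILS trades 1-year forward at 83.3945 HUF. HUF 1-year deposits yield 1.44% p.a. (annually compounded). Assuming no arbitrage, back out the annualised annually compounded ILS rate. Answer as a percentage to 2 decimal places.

9.65%

T = 1 year.
F/S = 83.3945/90.144 = 0.9251254 = (growth of HUF) / (growth of ILS).
The HUF side grows by (1 + 0.0144)^1 = 1.014400.
So the ILS growth factor = 1.096500.
Annualise: 1.096500^(1/1) − 1 = 0.096500 = 9.65%.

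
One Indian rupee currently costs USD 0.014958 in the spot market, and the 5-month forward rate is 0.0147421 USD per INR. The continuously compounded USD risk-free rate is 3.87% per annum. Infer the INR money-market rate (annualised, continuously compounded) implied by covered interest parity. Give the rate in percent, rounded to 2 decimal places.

7.36%

T = 5/12 years.
By CIP, F/S equals the USD-to-INR growth ratio: 0.0147421/0.014958 = 0.9855663.
USD growth factor: e^(0.0387×5/12) = 1.0162557.
Hence g_INR = 1.0311388.
r = ln(1.0311388)/(5/12) = 0.073593 → 7.36%.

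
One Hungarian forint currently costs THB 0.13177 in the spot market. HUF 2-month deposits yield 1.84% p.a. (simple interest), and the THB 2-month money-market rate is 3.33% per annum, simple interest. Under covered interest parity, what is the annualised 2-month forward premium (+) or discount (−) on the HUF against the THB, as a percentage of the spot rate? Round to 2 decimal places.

T = 2/12 years.
F = S · g_THB/g_HUF = 0.13177 × 1.005550/1.0030667 = 0.13209622.
Annualised premium = (F − S)/S × (1/T) = (0.13209622 − 0.13177)/0.13177 ÷ (2/12) = 1.49%.

+1.49%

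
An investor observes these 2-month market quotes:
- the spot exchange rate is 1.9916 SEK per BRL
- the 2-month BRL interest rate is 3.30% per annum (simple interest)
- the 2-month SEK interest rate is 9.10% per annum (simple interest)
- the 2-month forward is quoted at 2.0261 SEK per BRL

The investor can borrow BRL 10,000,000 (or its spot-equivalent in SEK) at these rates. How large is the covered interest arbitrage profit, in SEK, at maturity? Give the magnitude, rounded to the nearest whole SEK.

SEK 154,376

T = 2/12 years.
Invest the BRL and cover forward: 10,000,000 × 1.005500 × 2.0261 = SEK 20,372,435.50.
Convert at spot and invest in SEK: 10,000,000 × 1.9916 × 1.0151666667 = SEK 20,218,059.33.
The quoted forward overvalues BRL, so borrow SEK, buy BRL at spot, deposit the BRL at 3.30%, and sell the proceeds forward at 2.0261.
Arbitrage profit = |20,372,435.50 − 20,218,059.33| = SEK 154,376.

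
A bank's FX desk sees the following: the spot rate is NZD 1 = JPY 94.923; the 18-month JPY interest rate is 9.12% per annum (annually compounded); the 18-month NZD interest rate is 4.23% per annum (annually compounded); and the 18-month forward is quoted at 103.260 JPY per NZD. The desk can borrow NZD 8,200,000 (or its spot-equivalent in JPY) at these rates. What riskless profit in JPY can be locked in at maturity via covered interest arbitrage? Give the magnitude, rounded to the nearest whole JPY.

T = 18/12 years.
Route A — deposit NZD, sell forward: 8,200,000 × 1.0641163268 × 103.260 = JPY 901,021,345.62.
Route B — convert at spot, deposit JPY: 8,200,000 × 94.923 × 1.13987318177 = JPY 887,241,492.67.
The quoted forward overvalues NZD, so borrow JPY, buy NZD at spot, deposit the NZD at 4.23%, and sell the proceeds forward at 103.260.
Arbitrage profit = |901,021,345.62 − 887,241,492.67| = JPY 13,779,853.

JPY 13,779,853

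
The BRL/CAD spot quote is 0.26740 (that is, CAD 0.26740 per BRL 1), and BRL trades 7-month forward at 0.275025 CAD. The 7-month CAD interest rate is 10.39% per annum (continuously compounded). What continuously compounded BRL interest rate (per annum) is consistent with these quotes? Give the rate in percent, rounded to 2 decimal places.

5.57%

T = 7/12 years.
By CIP, F/S equals the CAD-to-BRL growth ratio: 0.275025/0.2674 = 1.0285153.
CAD growth factor: e^(0.1039×7/12) = 1.0624827.
Hence g_BRL = 1.0330257.
r = ln(1.0330257)/(7/12) = 0.055701 → 5.57%.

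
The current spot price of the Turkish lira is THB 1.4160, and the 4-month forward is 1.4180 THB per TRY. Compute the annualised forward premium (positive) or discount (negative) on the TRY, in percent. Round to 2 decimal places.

+0.42%

T = 4/12 years.
(F − S)/S = (1.4180 − 1.416)/1.416 = 0.0014124.
×(1/T) gives 0.42% p.a.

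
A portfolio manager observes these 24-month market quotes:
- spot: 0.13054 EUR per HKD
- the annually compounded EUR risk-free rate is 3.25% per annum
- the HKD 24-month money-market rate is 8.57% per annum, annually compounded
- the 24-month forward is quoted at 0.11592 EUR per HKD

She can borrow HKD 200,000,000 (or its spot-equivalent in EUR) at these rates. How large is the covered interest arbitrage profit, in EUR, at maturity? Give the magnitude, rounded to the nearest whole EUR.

T = 2 years.
Keep in HKD, deliver into the forward: 200,000,000·1.17874449·0.11592 = EUR 27,328,012.26.
Swap to EUR now, deposit: 200,000,000·0.13054·1.06605625 = EUR 27,832,596.58.
The quoted forward undervalues HKD, so borrow HKD, convert to EUR at spot, deposit the EUR at 3.25%, and buy HKD forward at 0.11592 to cover the loan.
Profit = 27,832,596.58 − 27,328,012.26 = EUR 504,584.

EUR 504,584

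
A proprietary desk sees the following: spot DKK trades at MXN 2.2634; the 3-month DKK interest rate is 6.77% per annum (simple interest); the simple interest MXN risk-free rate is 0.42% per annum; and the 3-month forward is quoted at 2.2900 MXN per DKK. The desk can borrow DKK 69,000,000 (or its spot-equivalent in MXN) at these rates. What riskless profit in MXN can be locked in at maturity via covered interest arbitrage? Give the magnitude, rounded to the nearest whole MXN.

MXN 4,345,736

T = 3/12 years.
Keep in DKK, deliver into the forward: 69,000,000·1.016925·2.2900 = MXN 160,684,319.25.
Swap to MXN now, deposit: 69,000,000·2.2634·1.001050 = MXN 156,338,583.33.
The quoted forward overvalues DKK, so borrow MXN, buy DKK at spot, deposit the DKK at 6.77%, and sell the proceeds forward at 2.2900.
Arbitrage profit = |160,684,319.25 − 156,338,583.33| = MXN 4,345,736.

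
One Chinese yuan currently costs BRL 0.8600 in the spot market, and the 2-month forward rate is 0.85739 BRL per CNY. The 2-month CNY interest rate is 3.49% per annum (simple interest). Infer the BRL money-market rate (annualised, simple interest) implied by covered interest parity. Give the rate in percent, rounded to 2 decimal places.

T = 2/12 years.
By CIP, F/S equals the BRL-to-CNY growth ratio: 0.85739/0.86 = 0.9969651.
The CNY side grows by 1 + 0.0349×2/12 = 1.0058167.
Hence g_BRL = 1.0027641.
(1.0027641 − 1)/T = 0.016585, i.e. 1.66%.

1.66%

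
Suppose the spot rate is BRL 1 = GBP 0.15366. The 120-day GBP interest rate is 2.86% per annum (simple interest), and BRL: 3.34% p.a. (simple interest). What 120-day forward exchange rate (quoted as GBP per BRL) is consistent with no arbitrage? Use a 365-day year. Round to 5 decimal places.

0.15342

T = 120/365 years.
GBP accumulates by 1 + 0.0286×120/365 = 1.0094027.
Growth of 1 BRL over T: 1 + 0.0334×120/365 = 1.0109808.
Forward (GBP per BRL) = 0.15366 × 1.0094027 / 1.0109808 = 0.1534201.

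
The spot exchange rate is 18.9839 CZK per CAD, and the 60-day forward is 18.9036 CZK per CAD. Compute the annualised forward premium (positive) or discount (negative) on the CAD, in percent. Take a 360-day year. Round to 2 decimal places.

-2.54%

T = 60/360 years.
CAD trades forward at -0.42299% vs spot over the period.
Per annum: -0.0042299 / (60/360) = -0.025379 = -2.54%.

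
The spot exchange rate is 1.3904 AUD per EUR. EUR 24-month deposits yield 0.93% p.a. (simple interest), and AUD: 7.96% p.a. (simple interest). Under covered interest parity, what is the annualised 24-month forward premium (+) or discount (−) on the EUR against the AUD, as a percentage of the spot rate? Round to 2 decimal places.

+6.90%

T = 2 years.
F = S · g_AUD/g_EUR = 1.3904 × 1.159200/1.018600 = 1.5823205.
Annualised premium = (F − S)/S × (1/T) = (1.5823205 − 1.3904)/1.3904 ÷ 2 = 6.90%.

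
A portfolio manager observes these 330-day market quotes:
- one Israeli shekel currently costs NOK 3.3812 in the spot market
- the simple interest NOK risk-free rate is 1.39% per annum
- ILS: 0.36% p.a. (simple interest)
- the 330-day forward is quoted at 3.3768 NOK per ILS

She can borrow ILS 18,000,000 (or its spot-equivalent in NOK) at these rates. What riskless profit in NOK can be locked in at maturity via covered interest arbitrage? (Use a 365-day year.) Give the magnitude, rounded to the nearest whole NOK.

T = 330/365 years.
Route A — deposit ILS, sell forward: 18,000,000 × 1.0032547945 × 3.3768 = NOK 60,980,234.22.
Route B — convert at spot, deposit NOK: 18,000,000 × 3.3812 × 1.0125671233 = NOK 61,626,455.23.
The quoted forward undervalues ILS, so borrow ILS, convert to NOK at spot, deposit the NOK at 1.39%, and buy ILS forward at 3.3768 to cover the loan.
The gap between the two covered legs is NOK 646,221.

NOK 646,221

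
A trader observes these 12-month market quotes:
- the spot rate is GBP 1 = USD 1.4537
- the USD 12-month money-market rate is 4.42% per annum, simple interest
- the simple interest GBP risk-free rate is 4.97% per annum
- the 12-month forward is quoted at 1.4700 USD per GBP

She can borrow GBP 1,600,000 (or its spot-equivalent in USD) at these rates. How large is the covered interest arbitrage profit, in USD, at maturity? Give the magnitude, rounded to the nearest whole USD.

T = 1 year.
Keep in GBP, deliver into the forward: 1,600,000·1.049700·1.4700 = USD 2,468,894.40.
Swap to USD now, deposit: 1,600,000·1.4537·1.044200 = USD 2,428,725.66.
The quoted forward overvalues GBP, so borrow USD, buy GBP at spot, deposit the GBP at 4.97%, and sell the proceeds forward at 1.4700.
The gap between the two covered legs is USD 40,169.

USD 40,169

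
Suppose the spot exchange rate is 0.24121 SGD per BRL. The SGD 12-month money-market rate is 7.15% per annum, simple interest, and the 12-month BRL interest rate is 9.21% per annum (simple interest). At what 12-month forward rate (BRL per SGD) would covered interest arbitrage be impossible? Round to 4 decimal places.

T = 1 year.
SGD growth factor: 1 + 0.0715×1 = 1.071500.
Growth of 1 BRL over T: 1 + 0.0921×1 = 1.092100.
So F = 0.24121 × 1.071500 / 1.092100 = 0.2366601 (SGD/BRL).
Invert for BRL per SGD: 1 / 0.2366601 = 4.2255.

4.2255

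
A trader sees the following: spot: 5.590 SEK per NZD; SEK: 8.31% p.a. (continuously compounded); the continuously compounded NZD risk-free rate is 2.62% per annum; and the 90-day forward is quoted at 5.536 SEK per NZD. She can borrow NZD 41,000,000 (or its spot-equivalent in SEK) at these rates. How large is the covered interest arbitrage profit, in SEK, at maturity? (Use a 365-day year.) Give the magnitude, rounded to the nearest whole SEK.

T = 90/365 years.
Invest the NZD and cover forward: 41,000,000 × 1.00648118655 × 5.536 = SEK 228,447,073.80.
Convert at spot and invest in SEK: 41,000,000 × 5.590 × 1.02070178064 = SEK 233,934,641.10.
The quoted forward undervalues NZD, so borrow NZD, convert to SEK at spot, deposit the SEK at 8.31%, and buy NZD forward at 5.536 to cover the loan.
The gap between the two covered legs is SEK 5,487,567.

SEK 5,487,567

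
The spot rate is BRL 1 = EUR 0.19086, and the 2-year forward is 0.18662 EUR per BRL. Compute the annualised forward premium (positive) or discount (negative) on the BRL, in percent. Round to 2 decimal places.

-1.11%

T = 2 years.
Period premium: (0.18662 − 0.19086)/0.19086 = -0.0222152.
Annualise by dividing by T: -0.0222152 / 2 = -0.011108 → -1.11%.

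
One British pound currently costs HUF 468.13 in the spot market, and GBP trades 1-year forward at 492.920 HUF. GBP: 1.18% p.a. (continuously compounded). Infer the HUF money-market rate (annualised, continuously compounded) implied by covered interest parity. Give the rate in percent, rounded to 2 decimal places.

6.34%

T = 1 year.
CIP gives F = S · g_HUF/g_GBP, so g_HUF/g_GBP = 492.92/468.13 = 1.0529554.
The GBP side grows by e^(0.0118×1) = 1.0118699.
So the HUF growth factor = 1.0654539.
r = ln(1.0654539)/1 = 0.063401 → 6.34%.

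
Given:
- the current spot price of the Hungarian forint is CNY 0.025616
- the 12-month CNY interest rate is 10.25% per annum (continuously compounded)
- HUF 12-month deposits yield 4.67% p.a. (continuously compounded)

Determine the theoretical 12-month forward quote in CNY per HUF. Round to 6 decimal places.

0.027086

T = 1 year.
CNY growth factor: e^(0.1025×1) = 1.1079373.
Growth of 1 HUF over T: e^(0.0467×1) = 1.0478076.
So F = 0.025616 × 1.1079373 / 1.0478076 = 0.02708600 (CNY/HUF).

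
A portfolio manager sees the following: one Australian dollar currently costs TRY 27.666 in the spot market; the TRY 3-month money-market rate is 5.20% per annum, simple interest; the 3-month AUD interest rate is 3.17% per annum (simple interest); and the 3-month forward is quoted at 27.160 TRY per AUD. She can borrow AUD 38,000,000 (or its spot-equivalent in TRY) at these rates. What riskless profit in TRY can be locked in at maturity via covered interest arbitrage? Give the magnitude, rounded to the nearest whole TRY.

T = 3/12 years.
Keep in AUD, deliver into the forward: 38,000,000·1.007925·27.160 = TRY 1,040,259,234.00.
Swap to TRY now, deposit: 38,000,000·27.666·1.013000 = TRY 1,064,975,004.00.
The quoted forward undervalues AUD, so borrow AUD, convert to TRY at spot, deposit the TRY at 5.20%, and buy AUD forward at 27.160 to cover the loan.
Arbitrage profit = |1,040,259,234.00 − 1,064,975,004.00| = TRY 24,715,770.

TRY 24,715,770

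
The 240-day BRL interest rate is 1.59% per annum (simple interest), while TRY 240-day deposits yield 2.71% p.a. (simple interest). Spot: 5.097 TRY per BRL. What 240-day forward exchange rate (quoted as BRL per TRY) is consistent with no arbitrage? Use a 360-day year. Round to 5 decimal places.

T = 240/360 years.
Growth of 1 TRY over T: 1 + 0.0271×240/360 = 1.0180667.
BRL growth factor: 1 + 0.0159×240/360 = 1.010600.
So F = 5.097 × 1.0180667 / 1.010600 = 5.134659 (TRY/BRL).
Invert for BRL per TRY: 1 / 5.134659 = 0.19475.

0.19475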